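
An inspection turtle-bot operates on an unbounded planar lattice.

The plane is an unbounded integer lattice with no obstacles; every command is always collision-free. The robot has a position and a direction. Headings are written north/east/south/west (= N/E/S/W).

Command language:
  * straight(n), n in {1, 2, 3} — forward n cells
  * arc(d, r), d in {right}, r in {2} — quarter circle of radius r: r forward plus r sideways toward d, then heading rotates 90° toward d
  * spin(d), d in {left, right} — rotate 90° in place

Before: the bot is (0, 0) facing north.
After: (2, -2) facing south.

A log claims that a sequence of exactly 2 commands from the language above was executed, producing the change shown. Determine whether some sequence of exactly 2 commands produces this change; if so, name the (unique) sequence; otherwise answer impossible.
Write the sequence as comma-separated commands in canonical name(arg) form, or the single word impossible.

key: order matters: swapping spin(right) and arc(right, 2) lands elsewhere
t0: (0, 0) facing north
[1] after spin(right): (0, 0) facing east
[2] after arc(right, 2): (2, -2) facing south
no rival 2-sequence matches.

spin(right), arc(right, 2)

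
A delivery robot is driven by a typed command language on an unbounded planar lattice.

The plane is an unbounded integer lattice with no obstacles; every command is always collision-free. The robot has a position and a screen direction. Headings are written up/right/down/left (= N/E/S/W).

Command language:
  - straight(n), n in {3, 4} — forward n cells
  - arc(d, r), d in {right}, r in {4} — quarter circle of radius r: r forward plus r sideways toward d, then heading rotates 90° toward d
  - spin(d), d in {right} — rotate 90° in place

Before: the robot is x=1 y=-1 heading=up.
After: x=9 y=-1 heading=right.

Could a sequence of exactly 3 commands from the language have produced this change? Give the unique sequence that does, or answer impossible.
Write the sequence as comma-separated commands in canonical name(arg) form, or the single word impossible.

key: cell and facing (now E) both changed — the 3 commands mix motion and turning
initial: x=1 y=-1 heading=up
t=1 spin(right) ⇒ x=1 y=-1 heading=right
t=2 straight(4) ⇒ x=5 y=-1 heading=right
t=3 straight(4) ⇒ x=9 y=-1 heading=right
no other 3-command option fits: unique.

spin(right), straight(4), straight(4)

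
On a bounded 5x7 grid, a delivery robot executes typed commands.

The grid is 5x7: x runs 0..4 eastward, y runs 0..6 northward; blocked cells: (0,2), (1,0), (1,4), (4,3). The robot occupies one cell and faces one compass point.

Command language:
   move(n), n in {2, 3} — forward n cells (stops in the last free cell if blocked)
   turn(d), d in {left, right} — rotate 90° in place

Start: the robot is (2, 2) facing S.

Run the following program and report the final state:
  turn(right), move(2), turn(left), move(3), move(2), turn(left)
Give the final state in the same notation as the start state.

start: (2, 2) facing S
t=1 turn(right) ⇒ (2, 2) facing W
t=2 move(2) ⇒ (1, 2) facing W
t=3 turn(left) ⇒ (1, 2) facing S
t=4 move(3) ⇒ (1, 1) facing S
t=5 move(2) ⇒ (1, 1) facing S
t=6 turn(left) ⇒ (1, 1) facing E

(1, 1) facing E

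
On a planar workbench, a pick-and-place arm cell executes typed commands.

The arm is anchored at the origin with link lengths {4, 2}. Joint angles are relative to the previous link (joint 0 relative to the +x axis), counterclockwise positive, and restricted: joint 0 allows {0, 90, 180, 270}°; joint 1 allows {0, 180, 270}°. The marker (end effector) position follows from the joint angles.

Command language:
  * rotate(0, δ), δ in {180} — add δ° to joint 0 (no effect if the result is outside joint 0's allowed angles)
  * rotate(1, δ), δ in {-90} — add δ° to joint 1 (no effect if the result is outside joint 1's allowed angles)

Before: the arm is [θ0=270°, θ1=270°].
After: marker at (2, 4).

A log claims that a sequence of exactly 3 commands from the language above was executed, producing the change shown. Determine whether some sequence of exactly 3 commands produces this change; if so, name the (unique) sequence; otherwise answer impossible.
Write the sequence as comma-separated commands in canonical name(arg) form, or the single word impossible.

begin: [θ0=270°, θ1=270°]
step 1 (rotate(0, 180)): [θ0=90°, θ1=270°]
step 2 (rotate(0, 180)): [θ0=270°, θ1=270°]
step 3 (rotate(0, 180)): [θ0=90°, θ1=270°]
all 8 alternatives checked — unique.

rotate(0, 180), rotate(0, 180), rotate(0, 180)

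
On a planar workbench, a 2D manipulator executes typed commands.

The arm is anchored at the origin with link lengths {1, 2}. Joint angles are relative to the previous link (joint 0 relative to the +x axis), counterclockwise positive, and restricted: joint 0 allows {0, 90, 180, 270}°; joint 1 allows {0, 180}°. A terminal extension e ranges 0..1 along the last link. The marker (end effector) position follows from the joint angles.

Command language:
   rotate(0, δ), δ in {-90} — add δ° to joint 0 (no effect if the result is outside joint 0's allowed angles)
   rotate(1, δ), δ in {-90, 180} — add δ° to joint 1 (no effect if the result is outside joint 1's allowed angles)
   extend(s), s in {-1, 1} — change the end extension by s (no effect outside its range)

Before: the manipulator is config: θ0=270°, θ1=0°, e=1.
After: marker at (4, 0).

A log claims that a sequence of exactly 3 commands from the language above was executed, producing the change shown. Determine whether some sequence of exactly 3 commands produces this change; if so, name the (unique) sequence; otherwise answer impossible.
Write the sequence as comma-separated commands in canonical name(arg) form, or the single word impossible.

rotate(0, -90), rotate(0, -90), rotate(0, -90)

start: config: θ0=270°, θ1=0°, e=1
t=1 rotate(0, -90) ⇒ config: θ0=180°, θ1=0°, e=1
t=2 rotate(0, -90) ⇒ config: θ0=90°, θ1=0°, e=1
t=3 rotate(0, -90) ⇒ config: θ0=0°, θ1=0°, e=1
uniquely the one of 125 3-step routes that fits.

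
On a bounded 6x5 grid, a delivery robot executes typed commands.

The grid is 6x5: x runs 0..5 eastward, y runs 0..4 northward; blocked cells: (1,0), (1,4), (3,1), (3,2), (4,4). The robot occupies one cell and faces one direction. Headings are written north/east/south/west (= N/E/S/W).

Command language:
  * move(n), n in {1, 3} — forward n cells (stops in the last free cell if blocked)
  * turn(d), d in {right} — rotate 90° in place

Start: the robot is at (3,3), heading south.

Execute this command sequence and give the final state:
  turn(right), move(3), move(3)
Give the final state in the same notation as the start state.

at (0,3), heading west

from: at (3,3), heading south
step 1 (turn(right)): at (3,3), heading west
step 2 (move(3)): at (0,3), heading west
step 3 (move(3)): at (0,3), heading west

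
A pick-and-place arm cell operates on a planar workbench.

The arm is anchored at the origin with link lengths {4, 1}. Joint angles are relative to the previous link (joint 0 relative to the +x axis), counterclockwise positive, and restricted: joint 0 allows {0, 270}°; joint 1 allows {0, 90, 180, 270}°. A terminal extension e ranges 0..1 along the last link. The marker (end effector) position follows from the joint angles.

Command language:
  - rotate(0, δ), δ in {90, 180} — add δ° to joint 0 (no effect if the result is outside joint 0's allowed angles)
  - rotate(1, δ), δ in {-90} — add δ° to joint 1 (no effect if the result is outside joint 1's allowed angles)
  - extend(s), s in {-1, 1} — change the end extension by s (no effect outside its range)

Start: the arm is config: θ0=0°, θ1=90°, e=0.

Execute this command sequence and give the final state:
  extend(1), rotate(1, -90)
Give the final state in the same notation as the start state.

config: θ0=0°, θ1=0°, e=1

begin: config: θ0=0°, θ1=90°, e=0
1. extend(1) → config: θ0=0°, θ1=90°, e=1
2. rotate(1, -90) → config: θ0=0°, θ1=0°, e=1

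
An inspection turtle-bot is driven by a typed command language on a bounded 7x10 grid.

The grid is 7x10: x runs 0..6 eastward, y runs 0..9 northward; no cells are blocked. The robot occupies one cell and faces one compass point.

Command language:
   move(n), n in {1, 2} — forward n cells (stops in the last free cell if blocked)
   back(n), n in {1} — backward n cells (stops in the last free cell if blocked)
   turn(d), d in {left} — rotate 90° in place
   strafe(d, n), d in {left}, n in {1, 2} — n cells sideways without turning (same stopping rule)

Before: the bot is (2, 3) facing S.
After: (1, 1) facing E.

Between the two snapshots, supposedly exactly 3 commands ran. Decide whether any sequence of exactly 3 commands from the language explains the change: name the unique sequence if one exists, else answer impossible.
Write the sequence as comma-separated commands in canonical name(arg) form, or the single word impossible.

move(2), turn(left), back(1)

key: cell and facing (now E) both changed — the 3 commands mix motion and turning
start: (2, 3) facing S
[1] after move(2): (2, 1) facing S
[2] after turn(left): (2, 1) facing E
[3] after back(1): (1, 1) facing E
no rival 3-sequence matches.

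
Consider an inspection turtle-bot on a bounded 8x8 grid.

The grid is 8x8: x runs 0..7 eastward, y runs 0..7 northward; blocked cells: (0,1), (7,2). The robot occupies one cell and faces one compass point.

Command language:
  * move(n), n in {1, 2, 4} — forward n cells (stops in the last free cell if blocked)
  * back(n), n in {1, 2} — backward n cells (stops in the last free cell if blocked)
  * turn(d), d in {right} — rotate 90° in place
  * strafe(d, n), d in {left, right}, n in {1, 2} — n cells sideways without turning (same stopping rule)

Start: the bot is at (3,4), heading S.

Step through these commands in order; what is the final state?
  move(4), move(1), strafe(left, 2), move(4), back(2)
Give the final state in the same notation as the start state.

at (5,2), heading S

initial: at (3,4), heading S
1. move(4) → at (3,0), heading S
2. move(1) → at (3,0), heading S
3. strafe(left, 2) → at (5,0), heading S
4. move(4) → at (5,0), heading S
5. back(2) → at (5,2), heading S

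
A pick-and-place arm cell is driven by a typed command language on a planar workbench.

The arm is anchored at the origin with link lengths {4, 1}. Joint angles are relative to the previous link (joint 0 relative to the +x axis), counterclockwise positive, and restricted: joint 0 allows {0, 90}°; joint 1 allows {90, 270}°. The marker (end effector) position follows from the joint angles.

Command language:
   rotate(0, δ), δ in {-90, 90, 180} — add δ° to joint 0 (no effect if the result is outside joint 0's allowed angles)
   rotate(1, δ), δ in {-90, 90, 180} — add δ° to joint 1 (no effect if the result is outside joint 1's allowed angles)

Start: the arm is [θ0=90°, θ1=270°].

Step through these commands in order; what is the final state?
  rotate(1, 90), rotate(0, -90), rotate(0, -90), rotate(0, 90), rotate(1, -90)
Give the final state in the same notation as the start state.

[θ0=90°, θ1=270°]

t0: [θ0=90°, θ1=270°]
1. rotate(1, 90) → [θ0=90°, θ1=270°]
2. rotate(0, -90) → [θ0=0°, θ1=270°]
3. rotate(0, -90) → [θ0=0°, θ1=270°]
4. rotate(0, 90) → [θ0=90°, θ1=270°]
5. rotate(1, -90) → [θ0=90°, θ1=270°]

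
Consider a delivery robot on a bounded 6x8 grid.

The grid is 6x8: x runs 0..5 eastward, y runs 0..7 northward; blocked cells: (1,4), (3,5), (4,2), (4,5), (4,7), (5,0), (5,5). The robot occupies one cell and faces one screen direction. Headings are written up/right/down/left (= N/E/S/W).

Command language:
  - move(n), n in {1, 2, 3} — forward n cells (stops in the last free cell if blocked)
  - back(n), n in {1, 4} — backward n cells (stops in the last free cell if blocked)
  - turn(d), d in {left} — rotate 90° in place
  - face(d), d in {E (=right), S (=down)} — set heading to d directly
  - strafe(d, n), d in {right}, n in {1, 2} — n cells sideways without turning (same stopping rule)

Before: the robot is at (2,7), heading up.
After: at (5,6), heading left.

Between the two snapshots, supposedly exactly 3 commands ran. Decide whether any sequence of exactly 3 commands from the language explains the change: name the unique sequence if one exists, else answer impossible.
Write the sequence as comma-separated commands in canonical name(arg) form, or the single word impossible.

back(1), turn(left), back(4)

key: cell and facing (now W) both changed — the 3 commands mix motion and turning
t0: at (2,7), heading up
t=1 back(1) ⇒ at (2,6), heading up
t=2 turn(left) ⇒ at (2,6), heading left
t=3 back(4) ⇒ at (5,6), heading left
no other 3-command option fits: unique.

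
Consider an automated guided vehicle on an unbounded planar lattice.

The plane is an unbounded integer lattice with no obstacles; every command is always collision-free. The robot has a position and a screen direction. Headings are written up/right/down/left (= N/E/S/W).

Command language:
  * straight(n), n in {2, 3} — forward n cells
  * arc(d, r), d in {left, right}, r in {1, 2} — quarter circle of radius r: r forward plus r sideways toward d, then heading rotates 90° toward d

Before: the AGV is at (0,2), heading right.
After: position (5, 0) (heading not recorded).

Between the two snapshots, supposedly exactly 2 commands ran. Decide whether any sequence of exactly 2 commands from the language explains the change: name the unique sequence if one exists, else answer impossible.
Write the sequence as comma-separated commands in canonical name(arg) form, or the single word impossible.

key: order matters: swapping straight(3) and arc(right, 2) lands elsewhere
initial: at (0,2), heading right
1. straight(3) → at (3,2), heading right
2. arc(right, 2) → at (5,0), heading down
all 36 alternatives checked — unique.

straight(3), arc(right, 2)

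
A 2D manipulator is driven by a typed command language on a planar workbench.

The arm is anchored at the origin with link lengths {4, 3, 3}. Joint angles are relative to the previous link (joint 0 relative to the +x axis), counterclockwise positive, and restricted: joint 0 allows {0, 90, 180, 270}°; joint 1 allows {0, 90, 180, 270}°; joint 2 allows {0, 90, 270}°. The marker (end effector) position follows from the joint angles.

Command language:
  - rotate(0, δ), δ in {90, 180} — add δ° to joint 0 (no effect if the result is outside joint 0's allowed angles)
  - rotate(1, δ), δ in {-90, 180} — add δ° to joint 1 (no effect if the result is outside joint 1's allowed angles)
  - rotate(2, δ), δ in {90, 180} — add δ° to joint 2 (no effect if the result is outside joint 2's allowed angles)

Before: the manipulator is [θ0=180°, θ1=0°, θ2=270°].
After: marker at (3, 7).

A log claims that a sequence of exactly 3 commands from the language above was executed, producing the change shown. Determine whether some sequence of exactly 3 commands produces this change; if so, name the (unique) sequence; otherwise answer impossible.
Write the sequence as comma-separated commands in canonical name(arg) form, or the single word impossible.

rotate(0, 90), rotate(0, 90), rotate(0, 90)

t0: [θ0=180°, θ1=0°, θ2=270°]
1. rotate(0, 90) → [θ0=270°, θ1=0°, θ2=270°]
2. rotate(0, 90) → [θ0=0°, θ1=0°, θ2=270°]
3. rotate(0, 90) → [θ0=90°, θ1=0°, θ2=270°]
no rival 3-sequence matches.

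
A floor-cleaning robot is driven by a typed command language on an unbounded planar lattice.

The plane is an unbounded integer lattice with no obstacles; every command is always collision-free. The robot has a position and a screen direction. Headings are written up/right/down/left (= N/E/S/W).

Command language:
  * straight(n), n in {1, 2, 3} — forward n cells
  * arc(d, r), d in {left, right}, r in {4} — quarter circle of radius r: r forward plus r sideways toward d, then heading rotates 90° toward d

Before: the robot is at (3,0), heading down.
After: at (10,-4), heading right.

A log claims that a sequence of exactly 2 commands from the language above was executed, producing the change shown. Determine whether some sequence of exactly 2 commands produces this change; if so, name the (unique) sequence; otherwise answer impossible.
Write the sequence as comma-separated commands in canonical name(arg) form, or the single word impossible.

arc(left, 4), straight(3)

key: position moved to (10,-4) AND the heading swung to E — translation plus rotation needed
t0: at (3,0), heading down
t=1 arc(left, 4) ⇒ at (7,-4), heading right
t=2 straight(3) ⇒ at (10,-4), heading right
all 25 alternatives checked — unique.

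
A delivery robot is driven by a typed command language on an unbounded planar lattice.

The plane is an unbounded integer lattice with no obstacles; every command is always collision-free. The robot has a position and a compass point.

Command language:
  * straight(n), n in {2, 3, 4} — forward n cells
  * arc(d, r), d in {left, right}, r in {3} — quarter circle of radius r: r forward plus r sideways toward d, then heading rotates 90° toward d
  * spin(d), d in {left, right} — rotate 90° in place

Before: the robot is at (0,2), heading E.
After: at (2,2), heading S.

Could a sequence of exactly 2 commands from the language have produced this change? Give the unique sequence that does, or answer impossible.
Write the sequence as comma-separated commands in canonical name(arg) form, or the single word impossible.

straight(2), spin(right)

key: cell and facing (now S) both changed — the 2 commands mix motion and turning
begin: at (0,2), heading E
1. straight(2) → at (2,2), heading E
2. spin(right) → at (2,2), heading S
all 49 alternatives checked — unique.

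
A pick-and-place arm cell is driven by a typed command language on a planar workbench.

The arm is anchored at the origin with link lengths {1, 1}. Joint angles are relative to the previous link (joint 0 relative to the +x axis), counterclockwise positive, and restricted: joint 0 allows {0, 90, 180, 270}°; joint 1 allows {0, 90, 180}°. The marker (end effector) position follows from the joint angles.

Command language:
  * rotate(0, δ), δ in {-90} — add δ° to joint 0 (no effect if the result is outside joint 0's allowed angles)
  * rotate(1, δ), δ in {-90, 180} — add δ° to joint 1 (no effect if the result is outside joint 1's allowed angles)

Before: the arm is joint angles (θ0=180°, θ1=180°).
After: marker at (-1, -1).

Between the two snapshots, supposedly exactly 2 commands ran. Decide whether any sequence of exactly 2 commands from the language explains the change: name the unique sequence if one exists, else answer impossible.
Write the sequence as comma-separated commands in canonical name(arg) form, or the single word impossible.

rotate(1, -90), rotate(1, 180)

key: order matters: swapping rotate(1, -90) and rotate(1, 180) lands elsewhere
from: joint angles (θ0=180°, θ1=180°)
step 1 (rotate(1, -90)): joint angles (θ0=180°, θ1=90°)
step 2 (rotate(1, 180)): joint angles (θ0=180°, θ1=90°)
uniquely the one of 9 2-step routes that fits.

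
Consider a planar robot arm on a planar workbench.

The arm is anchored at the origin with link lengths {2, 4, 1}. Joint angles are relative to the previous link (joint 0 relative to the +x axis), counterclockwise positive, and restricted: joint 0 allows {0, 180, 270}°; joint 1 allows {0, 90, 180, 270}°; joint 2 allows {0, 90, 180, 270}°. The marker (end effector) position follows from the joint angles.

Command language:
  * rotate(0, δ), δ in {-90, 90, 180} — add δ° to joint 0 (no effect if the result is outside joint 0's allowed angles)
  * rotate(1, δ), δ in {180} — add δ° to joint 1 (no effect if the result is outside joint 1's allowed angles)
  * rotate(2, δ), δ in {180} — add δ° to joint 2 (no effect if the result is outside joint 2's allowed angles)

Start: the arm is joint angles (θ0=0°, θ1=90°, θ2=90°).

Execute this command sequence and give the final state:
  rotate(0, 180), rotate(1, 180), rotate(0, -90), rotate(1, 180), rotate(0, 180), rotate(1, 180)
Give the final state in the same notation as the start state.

joint angles (θ0=0°, θ1=270°, θ2=90°)

from: joint angles (θ0=0°, θ1=90°, θ2=90°)
1. rotate(0, 180) → joint angles (θ0=180°, θ1=90°, θ2=90°)
2. rotate(1, 180) → joint angles (θ0=180°, θ1=270°, θ2=90°)
3. rotate(0, -90) → joint angles (θ0=180°, θ1=270°, θ2=90°)
4. rotate(1, 180) → joint angles (θ0=180°, θ1=90°, θ2=90°)
5. rotate(0, 180) → joint angles (θ0=0°, θ1=90°, θ2=90°)
6. rotate(1, 180) → joint angles (θ0=0°, θ1=270°, θ2=90°)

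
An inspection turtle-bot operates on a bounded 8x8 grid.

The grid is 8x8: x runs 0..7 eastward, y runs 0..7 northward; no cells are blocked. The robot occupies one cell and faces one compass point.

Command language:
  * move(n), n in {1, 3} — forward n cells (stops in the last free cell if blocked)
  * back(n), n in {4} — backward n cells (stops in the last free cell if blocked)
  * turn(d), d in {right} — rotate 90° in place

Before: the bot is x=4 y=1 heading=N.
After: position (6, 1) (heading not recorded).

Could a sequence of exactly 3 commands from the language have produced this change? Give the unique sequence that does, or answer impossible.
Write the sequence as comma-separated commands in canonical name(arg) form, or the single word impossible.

key: running move(1) before turn(right) would end elsewhere — order is forced
t0: x=4 y=1 heading=N
[1] after turn(right): x=4 y=1 heading=E
[2] after move(1): x=5 y=1 heading=E
[3] after move(1): x=6 y=1 heading=E
uniquely the one of 64 3-step routes that fits.

turn(right), move(1), move(1)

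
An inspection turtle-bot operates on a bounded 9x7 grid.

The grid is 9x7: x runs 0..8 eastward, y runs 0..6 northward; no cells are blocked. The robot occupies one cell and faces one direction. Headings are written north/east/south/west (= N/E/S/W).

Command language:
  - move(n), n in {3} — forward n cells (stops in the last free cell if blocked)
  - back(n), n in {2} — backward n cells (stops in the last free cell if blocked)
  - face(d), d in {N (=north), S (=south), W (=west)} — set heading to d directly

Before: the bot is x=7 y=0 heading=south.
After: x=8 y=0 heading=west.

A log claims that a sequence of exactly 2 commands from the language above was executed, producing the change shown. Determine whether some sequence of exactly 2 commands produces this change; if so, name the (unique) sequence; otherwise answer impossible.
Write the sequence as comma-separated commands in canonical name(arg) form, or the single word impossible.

key: back(2) runs into the grid edge before its full distance
begin: x=7 y=0 heading=south
step 1 (face(W)): x=7 y=0 heading=west
step 2 (back(2)): x=8 y=0 heading=west
no other 2-command option fits: unique.

face(W), back(2)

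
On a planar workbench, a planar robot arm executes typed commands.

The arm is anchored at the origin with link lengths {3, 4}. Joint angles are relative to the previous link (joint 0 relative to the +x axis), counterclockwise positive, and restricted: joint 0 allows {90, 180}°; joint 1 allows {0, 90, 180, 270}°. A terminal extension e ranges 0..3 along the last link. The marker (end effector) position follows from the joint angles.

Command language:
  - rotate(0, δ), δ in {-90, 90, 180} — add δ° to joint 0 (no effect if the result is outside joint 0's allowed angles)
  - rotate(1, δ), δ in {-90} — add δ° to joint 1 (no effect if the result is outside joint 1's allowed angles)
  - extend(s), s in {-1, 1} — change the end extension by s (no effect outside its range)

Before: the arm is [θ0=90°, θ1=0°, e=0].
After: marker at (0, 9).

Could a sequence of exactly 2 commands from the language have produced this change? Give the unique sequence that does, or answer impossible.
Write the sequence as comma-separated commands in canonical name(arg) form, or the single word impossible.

start: [θ0=90°, θ1=0°, e=0]
t=1 extend(1) ⇒ [θ0=90°, θ1=0°, e=1]
t=2 extend(1) ⇒ [θ0=90°, θ1=0°, e=2]
no rival 2-sequence matches.

extend(1), extend(1)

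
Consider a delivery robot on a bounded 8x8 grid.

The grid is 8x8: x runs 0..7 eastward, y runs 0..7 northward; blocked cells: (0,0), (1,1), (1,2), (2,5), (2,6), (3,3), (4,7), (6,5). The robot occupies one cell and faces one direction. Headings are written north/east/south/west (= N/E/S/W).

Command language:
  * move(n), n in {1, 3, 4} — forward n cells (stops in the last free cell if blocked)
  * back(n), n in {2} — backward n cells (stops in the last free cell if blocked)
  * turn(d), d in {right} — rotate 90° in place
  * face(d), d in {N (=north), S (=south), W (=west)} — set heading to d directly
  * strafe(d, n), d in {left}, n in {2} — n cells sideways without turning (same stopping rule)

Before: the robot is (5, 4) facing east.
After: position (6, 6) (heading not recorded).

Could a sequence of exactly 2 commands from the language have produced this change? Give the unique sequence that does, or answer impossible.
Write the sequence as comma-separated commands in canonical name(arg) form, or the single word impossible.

key: running move(1) before strafe(left, 2) would end elsewhere — order is forced
begin: (5, 4) facing east
step 1 (strafe(left, 2)): (5, 6) facing east
step 2 (move(1)): (6, 6) facing east
no rival 2-sequence matches.

strafe(left, 2), move(1)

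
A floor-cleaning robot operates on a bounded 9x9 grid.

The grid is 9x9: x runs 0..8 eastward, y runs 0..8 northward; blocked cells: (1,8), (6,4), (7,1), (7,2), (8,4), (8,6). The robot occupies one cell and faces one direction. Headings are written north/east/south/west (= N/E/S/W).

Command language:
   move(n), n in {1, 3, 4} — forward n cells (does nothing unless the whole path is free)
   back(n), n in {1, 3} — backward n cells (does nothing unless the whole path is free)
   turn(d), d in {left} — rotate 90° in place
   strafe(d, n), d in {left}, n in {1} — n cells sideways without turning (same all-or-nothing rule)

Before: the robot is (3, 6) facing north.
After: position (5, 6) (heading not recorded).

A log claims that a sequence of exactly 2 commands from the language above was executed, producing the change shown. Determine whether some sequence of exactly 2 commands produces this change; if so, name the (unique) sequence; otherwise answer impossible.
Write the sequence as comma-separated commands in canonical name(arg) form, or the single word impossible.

impossible

checked all 2-command options: none fits.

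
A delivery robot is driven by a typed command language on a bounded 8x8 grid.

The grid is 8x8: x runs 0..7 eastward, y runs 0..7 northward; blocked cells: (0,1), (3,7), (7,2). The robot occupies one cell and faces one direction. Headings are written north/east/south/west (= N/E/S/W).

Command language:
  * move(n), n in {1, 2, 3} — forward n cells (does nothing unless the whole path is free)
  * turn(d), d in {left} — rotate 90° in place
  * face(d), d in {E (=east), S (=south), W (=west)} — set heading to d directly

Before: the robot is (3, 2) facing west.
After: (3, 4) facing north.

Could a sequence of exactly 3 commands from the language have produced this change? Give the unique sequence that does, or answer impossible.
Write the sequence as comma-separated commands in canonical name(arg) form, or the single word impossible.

face(E), turn(left), move(2)

key: order matters: swapping face(E) and move(2) lands elsewhere
from: (3, 2) facing west
[1] after face(E): (3, 2) facing east
[2] after turn(left): (3, 2) facing north
[3] after move(2): (3, 4) facing north
all 343 alternatives checked — unique.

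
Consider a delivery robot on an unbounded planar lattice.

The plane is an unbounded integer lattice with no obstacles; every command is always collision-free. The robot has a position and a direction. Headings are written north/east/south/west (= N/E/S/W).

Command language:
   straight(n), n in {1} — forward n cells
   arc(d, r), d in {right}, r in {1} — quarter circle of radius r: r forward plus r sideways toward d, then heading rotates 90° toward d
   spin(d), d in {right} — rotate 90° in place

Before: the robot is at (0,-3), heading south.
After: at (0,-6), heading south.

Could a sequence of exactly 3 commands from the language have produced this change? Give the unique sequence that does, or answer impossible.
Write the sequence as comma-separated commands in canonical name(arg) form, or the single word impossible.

straight(1), straight(1), straight(1)

key: heading stays S — no command in the sequence turns
initial: at (0,-3), heading south
step 1 (straight(1)): at (0,-4), heading south
step 2 (straight(1)): at (0,-5), heading south
step 3 (straight(1)): at (0,-6), heading south
uniquely the one of 27 3-step routes that fits.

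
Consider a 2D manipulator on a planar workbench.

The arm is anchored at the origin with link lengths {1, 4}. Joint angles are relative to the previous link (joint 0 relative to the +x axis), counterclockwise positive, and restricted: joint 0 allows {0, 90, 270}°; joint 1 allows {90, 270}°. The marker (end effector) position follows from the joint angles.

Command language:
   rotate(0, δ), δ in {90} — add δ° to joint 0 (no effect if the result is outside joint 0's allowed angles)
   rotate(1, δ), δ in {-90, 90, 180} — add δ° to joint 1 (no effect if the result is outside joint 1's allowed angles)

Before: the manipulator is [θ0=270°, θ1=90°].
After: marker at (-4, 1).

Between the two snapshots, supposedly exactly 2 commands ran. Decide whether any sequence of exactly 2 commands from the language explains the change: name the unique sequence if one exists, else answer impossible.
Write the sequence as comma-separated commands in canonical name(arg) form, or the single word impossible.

rotate(0, 90), rotate(0, 90)

start: [θ0=270°, θ1=90°]
[1] after rotate(0, 90): [θ0=0°, θ1=90°]
[2] after rotate(0, 90): [θ0=90°, θ1=90°]
all 16 alternatives checked — unique.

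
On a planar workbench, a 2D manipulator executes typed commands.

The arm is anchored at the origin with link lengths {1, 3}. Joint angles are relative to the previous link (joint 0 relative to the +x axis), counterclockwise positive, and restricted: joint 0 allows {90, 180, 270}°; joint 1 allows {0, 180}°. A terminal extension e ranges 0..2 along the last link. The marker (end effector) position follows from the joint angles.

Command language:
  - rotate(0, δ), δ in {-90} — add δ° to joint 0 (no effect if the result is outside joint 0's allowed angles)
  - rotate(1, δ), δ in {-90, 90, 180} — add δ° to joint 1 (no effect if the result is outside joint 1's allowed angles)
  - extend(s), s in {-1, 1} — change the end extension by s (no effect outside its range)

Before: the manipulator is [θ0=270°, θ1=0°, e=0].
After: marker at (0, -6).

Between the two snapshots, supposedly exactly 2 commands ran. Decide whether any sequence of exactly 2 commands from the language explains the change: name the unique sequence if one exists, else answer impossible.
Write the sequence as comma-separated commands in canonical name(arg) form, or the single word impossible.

extend(1), extend(1)

from: [θ0=270°, θ1=0°, e=0]
t=1 extend(1) ⇒ [θ0=270°, θ1=0°, e=1]
t=2 extend(1) ⇒ [θ0=270°, θ1=0°, e=2]
no other 2-command option fits: unique.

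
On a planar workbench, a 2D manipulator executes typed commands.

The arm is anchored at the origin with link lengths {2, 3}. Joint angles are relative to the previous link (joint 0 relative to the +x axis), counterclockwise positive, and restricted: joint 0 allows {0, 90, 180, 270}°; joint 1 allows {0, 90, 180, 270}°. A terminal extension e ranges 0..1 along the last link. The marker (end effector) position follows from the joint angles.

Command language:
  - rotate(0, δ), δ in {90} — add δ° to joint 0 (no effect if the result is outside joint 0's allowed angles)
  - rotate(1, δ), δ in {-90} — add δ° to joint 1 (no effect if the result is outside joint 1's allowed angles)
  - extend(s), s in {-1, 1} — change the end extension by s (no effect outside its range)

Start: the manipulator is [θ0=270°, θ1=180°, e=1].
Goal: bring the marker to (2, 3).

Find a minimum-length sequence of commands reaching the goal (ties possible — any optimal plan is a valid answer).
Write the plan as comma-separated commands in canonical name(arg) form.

rotate(0, 90), rotate(1, -90), extend(-1)

from: [θ0=270°, θ1=180°, e=1]
t=1 rotate(0, 90) ⇒ [θ0=0°, θ1=180°, e=1]
t=2 rotate(1, -90) ⇒ [θ0=0°, θ1=90°, e=1]
t=3 extend(-1) ⇒ [θ0=0°, θ1=90°, e=0]
minimal: 3 command(s), checked below 3.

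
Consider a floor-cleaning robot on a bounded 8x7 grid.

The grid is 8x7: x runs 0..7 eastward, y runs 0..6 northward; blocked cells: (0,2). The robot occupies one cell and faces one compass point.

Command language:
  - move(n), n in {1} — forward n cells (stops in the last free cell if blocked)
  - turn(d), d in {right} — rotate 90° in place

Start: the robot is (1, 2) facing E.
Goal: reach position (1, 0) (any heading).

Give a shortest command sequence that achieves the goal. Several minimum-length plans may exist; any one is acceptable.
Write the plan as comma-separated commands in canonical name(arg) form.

from: (1, 2) facing E
t=1 turn(right) ⇒ (1, 2) facing S
t=2 move(1) ⇒ (1, 1) facing S
t=3 move(1) ⇒ (1, 0) facing S
nothing shorter than 3 reaches the goal.

turn(right), move(1), move(1)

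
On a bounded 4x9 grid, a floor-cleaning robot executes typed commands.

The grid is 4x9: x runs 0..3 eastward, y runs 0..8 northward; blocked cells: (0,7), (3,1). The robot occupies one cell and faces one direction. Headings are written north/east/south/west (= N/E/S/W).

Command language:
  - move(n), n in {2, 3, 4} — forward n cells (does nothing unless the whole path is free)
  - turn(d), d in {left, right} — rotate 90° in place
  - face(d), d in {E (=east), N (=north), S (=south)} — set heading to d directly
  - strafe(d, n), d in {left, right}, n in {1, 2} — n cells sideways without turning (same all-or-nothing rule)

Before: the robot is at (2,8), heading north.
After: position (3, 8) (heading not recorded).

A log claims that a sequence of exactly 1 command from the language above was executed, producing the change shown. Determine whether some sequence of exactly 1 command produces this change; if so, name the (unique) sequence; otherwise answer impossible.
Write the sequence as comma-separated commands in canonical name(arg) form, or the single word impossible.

strafe(right, 1)

initial: at (2,8), heading north
t=1 strafe(right, 1) ⇒ at (3,8), heading north
no other 1-command option fits: unique.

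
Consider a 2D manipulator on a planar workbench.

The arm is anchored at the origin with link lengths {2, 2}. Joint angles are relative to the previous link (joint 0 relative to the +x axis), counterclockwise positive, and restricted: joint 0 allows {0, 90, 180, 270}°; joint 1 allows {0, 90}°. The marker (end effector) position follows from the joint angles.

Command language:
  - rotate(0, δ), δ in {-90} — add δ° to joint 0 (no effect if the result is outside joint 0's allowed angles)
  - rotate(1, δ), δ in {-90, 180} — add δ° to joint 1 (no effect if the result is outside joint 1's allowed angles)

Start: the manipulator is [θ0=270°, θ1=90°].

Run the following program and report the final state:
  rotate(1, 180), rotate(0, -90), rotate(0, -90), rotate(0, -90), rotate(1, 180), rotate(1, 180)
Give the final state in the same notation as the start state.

[θ0=0°, θ1=90°]

begin: [θ0=270°, θ1=90°]
1. rotate(1, 180) → [θ0=270°, θ1=90°]
2. rotate(0, -90) → [θ0=180°, θ1=90°]
3. rotate(0, -90) → [θ0=90°, θ1=90°]
4. rotate(0, -90) → [θ0=0°, θ1=90°]
5. rotate(1, 180) → [θ0=0°, θ1=90°]
6. rotate(1, 180) → [θ0=0°, θ1=90°]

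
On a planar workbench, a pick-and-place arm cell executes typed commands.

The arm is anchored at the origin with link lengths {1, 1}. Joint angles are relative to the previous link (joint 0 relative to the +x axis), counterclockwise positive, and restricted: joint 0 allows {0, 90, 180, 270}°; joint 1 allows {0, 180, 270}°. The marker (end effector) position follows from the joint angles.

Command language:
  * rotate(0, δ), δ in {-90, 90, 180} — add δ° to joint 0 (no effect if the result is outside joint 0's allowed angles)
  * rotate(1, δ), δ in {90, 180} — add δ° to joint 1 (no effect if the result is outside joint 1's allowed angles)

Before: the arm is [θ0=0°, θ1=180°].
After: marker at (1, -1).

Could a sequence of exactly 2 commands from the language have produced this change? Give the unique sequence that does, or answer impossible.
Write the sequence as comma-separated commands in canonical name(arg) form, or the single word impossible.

key: order matters: swapping rotate(1, 90) and rotate(1, 180) lands elsewhere
t0: [θ0=0°, θ1=180°]
step 1 (rotate(1, 90)): [θ0=0°, θ1=270°]
step 2 (rotate(1, 180)): [θ0=0°, θ1=270°]
all 25 alternatives checked — unique.

rotate(1, 90), rotate(1, 180)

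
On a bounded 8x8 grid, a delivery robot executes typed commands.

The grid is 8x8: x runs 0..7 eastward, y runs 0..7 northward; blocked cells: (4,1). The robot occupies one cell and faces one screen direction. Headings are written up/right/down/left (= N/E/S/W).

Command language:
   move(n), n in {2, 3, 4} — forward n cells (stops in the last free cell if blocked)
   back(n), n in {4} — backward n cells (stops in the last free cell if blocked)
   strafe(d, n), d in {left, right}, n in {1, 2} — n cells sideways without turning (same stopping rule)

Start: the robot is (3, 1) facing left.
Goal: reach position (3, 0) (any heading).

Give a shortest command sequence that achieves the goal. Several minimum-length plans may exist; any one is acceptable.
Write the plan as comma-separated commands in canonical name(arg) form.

initial: (3, 1) facing left
[1] after strafe(left, 2): (3, 0) facing left
nothing shorter than 1 reaches the goal.

strafe(left, 2)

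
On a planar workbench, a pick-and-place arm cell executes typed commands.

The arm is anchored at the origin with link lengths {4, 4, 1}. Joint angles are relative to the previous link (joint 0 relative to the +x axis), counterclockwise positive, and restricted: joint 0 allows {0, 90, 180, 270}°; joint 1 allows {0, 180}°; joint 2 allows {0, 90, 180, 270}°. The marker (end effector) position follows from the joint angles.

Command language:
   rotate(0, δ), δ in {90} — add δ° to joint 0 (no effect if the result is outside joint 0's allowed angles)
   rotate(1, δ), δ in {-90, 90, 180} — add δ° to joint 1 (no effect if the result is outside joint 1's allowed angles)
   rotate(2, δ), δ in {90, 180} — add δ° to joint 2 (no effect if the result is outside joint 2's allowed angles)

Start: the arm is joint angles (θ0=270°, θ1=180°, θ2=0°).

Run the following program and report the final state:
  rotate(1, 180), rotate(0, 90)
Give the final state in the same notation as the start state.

from: joint angles (θ0=270°, θ1=180°, θ2=0°)
1. rotate(1, 180) → joint angles (θ0=270°, θ1=0°, θ2=0°)
2. rotate(0, 90) → joint angles (θ0=0°, θ1=0°, θ2=0°)

joint angles (θ0=0°, θ1=0°, θ2=0°)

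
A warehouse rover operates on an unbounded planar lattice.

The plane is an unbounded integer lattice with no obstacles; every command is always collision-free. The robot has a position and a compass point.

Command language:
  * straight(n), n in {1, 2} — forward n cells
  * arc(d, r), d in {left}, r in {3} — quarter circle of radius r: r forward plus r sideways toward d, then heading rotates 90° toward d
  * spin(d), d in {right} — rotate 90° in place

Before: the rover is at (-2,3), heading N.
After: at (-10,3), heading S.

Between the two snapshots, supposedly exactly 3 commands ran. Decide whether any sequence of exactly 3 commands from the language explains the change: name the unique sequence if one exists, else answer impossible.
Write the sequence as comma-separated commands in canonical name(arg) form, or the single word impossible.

key: cell and facing (now S) both changed — the 3 commands mix motion and turning
initial: at (-2,3), heading N
t=1 arc(left, 3) ⇒ at (-5,6), heading W
t=2 straight(2) ⇒ at (-7,6), heading W
t=3 arc(left, 3) ⇒ at (-10,3), heading S
all 64 alternatives checked — unique.

arc(left, 3), straight(2), arc(left, 3)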